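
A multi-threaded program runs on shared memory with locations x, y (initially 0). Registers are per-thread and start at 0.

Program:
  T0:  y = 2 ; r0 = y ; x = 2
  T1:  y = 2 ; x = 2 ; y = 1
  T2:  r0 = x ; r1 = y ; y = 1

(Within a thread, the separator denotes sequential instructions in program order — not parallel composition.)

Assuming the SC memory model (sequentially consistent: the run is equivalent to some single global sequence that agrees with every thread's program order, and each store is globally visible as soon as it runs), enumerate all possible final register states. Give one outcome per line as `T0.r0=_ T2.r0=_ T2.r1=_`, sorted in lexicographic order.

T0.r0=1 T2.r0=0 T2.r1=0
T0.r0=1 T2.r0=0 T2.r1=1
T0.r0=1 T2.r0=0 T2.r1=2
T0.r0=1 T2.r0=2 T2.r1=1
T0.r0=1 T2.r0=2 T2.r1=2
T0.r0=2 T2.r0=0 T2.r1=0
T0.r0=2 T2.r0=0 T2.r1=1
T0.r0=2 T2.r0=0 T2.r1=2
T0.r0=2 T2.r0=2 T2.r1=1
T0.r0=2 T2.r0=2 T2.r1=2

outcome vector order: (T0.r0,T2.r0,T2.r1)
|SC outcomes| = 10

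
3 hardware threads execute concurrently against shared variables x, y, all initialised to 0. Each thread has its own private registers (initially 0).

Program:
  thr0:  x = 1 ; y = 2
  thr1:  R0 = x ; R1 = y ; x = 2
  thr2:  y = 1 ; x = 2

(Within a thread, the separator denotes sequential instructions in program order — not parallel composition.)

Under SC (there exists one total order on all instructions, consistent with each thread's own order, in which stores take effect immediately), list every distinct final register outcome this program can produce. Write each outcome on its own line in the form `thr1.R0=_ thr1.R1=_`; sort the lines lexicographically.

outcome vector order: (thr1.R0,thr1.R1)
|SC outcomes| = 8

thr1.R0=0 thr1.R1=0
thr1.R0=0 thr1.R1=1
thr1.R0=0 thr1.R1=2
thr1.R0=1 thr1.R1=0
thr1.R0=1 thr1.R1=1
thr1.R0=1 thr1.R1=2
thr1.R0=2 thr1.R1=1
thr1.R0=2 thr1.R1=2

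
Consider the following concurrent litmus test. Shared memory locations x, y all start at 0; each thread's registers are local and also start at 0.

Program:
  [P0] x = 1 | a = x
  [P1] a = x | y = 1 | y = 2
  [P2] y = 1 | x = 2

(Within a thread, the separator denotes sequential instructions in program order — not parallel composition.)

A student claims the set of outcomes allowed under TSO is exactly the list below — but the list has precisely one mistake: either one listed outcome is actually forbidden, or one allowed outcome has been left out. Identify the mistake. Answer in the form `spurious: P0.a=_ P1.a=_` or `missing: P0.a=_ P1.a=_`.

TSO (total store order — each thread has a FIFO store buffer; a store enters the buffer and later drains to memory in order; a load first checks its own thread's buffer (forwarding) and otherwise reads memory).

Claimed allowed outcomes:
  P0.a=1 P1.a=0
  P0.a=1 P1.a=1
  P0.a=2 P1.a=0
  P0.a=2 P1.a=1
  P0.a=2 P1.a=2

missing: P0.a=1 P1.a=2

outcome vector order: (P0.a,P1.a)
under TSO → (1,0) (1,1) (1,2) (2,0) (2,1) (2,2)
TSO∖claimed = {(1,2)}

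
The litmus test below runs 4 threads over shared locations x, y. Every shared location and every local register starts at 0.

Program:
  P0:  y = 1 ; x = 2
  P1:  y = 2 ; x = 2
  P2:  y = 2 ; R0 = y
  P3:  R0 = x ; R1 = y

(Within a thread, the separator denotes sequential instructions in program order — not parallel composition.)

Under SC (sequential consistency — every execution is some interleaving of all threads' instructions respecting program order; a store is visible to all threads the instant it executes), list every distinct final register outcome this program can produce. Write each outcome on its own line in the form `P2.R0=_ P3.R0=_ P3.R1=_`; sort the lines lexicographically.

outcome vector order: (P2.R0,P3.R0,P3.R1)
|SC outcomes| = 10

P2.R0=1 P3.R0=0 P3.R1=0
P2.R0=1 P3.R0=0 P3.R1=1
P2.R0=1 P3.R0=0 P3.R1=2
P2.R0=1 P3.R0=2 P3.R1=1
P2.R0=1 P3.R0=2 P3.R1=2
P2.R0=2 P3.R0=0 P3.R1=0
P2.R0=2 P3.R0=0 P3.R1=1
P2.R0=2 P3.R0=0 P3.R1=2
P2.R0=2 P3.R0=2 P3.R1=1
P2.R0=2 P3.R0=2 P3.R1=2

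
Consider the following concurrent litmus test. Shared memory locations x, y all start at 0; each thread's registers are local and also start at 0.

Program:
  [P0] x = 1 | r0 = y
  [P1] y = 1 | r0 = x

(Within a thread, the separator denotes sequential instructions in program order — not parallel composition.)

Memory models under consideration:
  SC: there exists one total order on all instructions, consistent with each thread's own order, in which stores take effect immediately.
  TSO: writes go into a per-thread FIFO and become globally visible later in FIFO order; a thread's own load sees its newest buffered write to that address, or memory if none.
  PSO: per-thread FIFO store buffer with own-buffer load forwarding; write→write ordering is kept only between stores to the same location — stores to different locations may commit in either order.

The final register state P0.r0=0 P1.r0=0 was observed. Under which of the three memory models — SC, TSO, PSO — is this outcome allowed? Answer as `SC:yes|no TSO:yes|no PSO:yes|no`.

outcome vector order: (P0.r0,P1.r0)
under SC → (0,1) (1,0) (1,1)
under TSO → (0,0) (0,1) (1,0) (1,1)
under PSO → (0,0) (0,1) (1,0) (1,1)
target (0,0) ∈ {TSO,PSO}

SC:no TSO:yes PSO:yes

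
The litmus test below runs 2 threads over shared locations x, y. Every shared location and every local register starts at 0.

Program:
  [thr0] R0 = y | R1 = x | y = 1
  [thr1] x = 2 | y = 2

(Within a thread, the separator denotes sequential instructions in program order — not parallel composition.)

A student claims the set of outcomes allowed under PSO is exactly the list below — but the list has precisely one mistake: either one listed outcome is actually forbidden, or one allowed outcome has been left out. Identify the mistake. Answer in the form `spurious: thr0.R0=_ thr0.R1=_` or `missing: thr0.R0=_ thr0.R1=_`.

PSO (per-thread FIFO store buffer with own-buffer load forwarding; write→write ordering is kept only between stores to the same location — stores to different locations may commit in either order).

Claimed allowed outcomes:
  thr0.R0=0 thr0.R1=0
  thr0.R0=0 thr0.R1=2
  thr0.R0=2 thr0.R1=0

missing: thr0.R0=2 thr0.R1=2

outcome vector order: (thr0.R0,thr0.R1)
under PSO → <0 0>; <0 2>; <2 0>; <2 2>
PSO∖claimed = {<2 2>}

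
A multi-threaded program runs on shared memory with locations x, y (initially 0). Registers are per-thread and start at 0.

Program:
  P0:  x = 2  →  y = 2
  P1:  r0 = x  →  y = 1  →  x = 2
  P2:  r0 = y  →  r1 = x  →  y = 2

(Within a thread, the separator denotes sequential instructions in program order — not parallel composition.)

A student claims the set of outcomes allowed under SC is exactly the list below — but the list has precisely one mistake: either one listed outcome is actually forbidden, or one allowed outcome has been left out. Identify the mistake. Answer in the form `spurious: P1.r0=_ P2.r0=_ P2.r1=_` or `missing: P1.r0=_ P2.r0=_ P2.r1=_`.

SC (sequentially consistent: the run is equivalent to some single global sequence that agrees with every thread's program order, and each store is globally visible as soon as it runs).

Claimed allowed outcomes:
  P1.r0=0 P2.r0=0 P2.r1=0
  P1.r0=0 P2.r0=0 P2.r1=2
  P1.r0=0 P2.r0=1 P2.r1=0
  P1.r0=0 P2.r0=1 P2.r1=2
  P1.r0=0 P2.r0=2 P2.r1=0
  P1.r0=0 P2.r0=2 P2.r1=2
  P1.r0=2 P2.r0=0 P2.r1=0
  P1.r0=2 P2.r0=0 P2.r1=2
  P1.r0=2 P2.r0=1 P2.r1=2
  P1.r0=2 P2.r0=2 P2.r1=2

outcome vector order: (P1.r0,P2.r0,P2.r1)
SC (9): (0,0,0), (0,0,2), (0,1,0), (0,1,2), (0,2,2), (2,0,0), (2,0,2), (2,1,2), (2,2,2)
claimed∖SC = {(0,2,0)}

spurious: P1.r0=0 P2.r0=2 P2.r1=0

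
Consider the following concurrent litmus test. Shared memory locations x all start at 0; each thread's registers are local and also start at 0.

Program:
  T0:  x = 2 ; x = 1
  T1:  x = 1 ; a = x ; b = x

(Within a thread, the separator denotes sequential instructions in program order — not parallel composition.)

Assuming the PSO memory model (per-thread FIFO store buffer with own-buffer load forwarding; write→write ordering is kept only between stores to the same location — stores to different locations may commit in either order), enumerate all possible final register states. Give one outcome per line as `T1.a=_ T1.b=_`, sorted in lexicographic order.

outcome vector order: (T1.a,T1.b)
|PSO outcomes| = 4

T1.a=1 T1.b=1
T1.a=1 T1.b=2
T1.a=2 T1.b=1
T1.a=2 T1.b=2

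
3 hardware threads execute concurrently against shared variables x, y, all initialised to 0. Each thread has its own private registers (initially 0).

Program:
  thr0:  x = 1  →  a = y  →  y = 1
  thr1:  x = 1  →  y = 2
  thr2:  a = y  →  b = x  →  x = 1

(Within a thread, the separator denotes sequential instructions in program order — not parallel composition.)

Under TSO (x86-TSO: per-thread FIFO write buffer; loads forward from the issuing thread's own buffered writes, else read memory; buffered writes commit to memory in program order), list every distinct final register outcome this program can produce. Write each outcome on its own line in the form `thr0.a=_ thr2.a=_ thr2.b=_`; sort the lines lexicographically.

outcome vector order: (thr0.a,thr2.a,thr2.b)
|TSO outcomes| = 8

thr0.a=0 thr2.a=0 thr2.b=0
thr0.a=0 thr2.a=0 thr2.b=1
thr0.a=0 thr2.a=1 thr2.b=1
thr0.a=0 thr2.a=2 thr2.b=1
thr0.a=2 thr2.a=0 thr2.b=0
thr0.a=2 thr2.a=0 thr2.b=1
thr0.a=2 thr2.a=1 thr2.b=1
thr0.a=2 thr2.a=2 thr2.b=1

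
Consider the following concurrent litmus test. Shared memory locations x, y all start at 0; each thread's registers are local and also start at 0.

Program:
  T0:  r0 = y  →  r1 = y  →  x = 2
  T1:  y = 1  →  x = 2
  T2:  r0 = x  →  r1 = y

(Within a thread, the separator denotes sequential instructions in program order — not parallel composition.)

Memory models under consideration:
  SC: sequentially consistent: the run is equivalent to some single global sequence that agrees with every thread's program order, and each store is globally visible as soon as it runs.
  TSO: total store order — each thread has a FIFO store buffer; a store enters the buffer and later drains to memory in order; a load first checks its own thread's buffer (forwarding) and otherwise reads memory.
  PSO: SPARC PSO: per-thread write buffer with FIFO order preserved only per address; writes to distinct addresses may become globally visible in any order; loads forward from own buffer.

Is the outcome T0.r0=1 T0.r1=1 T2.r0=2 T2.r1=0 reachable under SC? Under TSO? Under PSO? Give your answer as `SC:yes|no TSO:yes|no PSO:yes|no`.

outcome vector order: (T0.r0,T0.r1,T2.r0,T2.r1)
SC: 10 outcomes — {0000, 0001, 0020, 0021, 0100, 0101, 0121, 1100, 1101, 1121}
TSO: 10 outcomes — {0000, 0001, 0020, 0021, 0100, 0101, 0121, 1100, 1101, 1121}
PSO: 12 outcomes — {0000, 0001, 0020, 0021, 0100, 0101, 0120, 0121, 1100, 1101, 1120, 1121}
target 1120 ∈ {PSO}

SC:no TSO:no PSO:yes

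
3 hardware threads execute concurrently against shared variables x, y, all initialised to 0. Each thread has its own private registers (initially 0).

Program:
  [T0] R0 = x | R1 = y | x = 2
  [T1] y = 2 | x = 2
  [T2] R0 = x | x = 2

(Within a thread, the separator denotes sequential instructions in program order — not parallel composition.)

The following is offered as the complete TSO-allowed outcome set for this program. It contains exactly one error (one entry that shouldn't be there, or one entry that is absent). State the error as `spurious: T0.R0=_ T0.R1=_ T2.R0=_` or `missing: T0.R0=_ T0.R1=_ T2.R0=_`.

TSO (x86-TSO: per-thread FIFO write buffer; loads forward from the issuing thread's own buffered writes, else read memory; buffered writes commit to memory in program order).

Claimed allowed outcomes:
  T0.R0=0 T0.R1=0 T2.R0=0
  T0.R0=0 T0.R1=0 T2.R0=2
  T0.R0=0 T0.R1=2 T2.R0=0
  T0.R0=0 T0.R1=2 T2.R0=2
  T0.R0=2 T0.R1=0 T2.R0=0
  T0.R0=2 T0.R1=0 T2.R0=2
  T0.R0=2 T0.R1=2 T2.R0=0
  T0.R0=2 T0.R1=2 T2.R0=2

spurious: T0.R0=2 T0.R1=0 T2.R0=2

outcome vector order: (T0.R0,T0.R1,T2.R0)
TSO: 7 outcomes — {0/0/0 0/0/2 0/2/0 0/2/2 2/0/0 2/2/0 2/2/2}
claimed∖TSO = {2/0/2}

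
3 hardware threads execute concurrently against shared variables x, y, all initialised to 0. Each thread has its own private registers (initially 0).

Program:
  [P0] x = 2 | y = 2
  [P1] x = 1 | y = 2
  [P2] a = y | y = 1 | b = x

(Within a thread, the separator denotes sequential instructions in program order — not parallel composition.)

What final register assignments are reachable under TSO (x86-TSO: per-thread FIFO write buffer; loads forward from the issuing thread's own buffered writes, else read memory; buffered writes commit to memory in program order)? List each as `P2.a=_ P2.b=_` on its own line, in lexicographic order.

P2.a=0 P2.b=0
P2.a=0 P2.b=1
P2.a=0 P2.b=2
P2.a=2 P2.b=1
P2.a=2 P2.b=2

outcome vector order: (P2.a,P2.b)
|TSO outcomes| = 5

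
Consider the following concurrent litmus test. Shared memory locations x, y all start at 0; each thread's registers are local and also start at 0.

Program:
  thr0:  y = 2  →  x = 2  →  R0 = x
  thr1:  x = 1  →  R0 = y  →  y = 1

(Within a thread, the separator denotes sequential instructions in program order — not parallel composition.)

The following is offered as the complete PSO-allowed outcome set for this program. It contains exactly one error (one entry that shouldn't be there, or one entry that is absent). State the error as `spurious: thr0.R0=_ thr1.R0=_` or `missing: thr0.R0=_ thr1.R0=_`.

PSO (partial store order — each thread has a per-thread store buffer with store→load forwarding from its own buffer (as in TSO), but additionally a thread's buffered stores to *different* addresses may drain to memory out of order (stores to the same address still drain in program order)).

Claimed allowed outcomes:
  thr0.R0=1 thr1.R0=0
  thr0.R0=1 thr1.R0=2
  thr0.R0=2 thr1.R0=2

missing: thr0.R0=2 thr1.R0=0

outcome vector order: (thr0.R0,thr1.R0)
PSO: 4 outcomes — {<1 0>; <1 2>; <2 0>; <2 2>}
PSO∖claimed = {<2 0>}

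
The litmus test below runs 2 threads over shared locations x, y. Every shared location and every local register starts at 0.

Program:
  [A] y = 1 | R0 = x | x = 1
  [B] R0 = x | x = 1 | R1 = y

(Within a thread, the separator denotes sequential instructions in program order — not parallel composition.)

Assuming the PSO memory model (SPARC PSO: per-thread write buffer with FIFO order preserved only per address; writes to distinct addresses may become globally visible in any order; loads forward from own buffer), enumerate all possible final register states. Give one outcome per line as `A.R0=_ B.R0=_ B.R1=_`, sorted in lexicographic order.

A.R0=0 B.R0=0 B.R1=0
A.R0=0 B.R0=0 B.R1=1
A.R0=0 B.R0=1 B.R1=0
A.R0=0 B.R0=1 B.R1=1
A.R0=1 B.R0=0 B.R1=0
A.R0=1 B.R0=0 B.R1=1

outcome vector order: (A.R0,B.R0,B.R1)
|PSO outcomes| = 6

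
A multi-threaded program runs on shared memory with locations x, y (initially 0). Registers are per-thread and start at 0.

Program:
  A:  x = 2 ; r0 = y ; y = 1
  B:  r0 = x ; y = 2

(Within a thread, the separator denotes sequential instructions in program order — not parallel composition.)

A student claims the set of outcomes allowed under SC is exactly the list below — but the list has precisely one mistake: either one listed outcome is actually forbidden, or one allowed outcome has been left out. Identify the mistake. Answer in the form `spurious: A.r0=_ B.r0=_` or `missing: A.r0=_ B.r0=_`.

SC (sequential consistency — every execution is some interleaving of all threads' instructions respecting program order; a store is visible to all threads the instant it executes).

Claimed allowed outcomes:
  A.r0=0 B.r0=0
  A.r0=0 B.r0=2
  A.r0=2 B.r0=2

missing: A.r0=2 B.r0=0

outcome vector order: (A.r0,B.r0)
[SC] allowed = {(0,0), (0,2), (2,0), (2,2)}
SC∖claimed = {(2,0)}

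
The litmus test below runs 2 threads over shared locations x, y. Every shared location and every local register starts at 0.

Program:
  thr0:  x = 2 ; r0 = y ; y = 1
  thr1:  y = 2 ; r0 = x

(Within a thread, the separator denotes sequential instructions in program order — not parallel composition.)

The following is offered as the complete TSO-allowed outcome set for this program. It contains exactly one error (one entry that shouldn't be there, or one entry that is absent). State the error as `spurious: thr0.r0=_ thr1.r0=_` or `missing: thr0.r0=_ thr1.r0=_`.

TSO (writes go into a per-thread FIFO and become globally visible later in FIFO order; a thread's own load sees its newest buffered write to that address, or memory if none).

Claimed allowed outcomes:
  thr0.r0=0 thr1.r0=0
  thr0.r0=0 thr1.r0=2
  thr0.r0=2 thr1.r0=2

missing: thr0.r0=2 thr1.r0=0

outcome vector order: (thr0.r0,thr1.r0)
under TSO → <0 0>; <0 2>; <2 0>; <2 2>
TSO∖claimed = {<2 0>}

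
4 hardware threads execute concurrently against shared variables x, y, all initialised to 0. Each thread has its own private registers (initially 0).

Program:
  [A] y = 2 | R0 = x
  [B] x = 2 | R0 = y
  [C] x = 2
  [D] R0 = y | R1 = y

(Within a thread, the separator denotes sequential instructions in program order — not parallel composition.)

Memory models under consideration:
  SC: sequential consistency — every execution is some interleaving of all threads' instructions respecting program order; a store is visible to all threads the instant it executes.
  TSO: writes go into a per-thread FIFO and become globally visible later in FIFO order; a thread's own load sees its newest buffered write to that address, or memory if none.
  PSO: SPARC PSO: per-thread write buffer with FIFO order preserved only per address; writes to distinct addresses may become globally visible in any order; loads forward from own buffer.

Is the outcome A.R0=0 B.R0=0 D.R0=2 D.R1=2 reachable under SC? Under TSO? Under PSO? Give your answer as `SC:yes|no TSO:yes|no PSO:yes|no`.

SC:no TSO:yes PSO:yes

outcome vector order: (A.R0,B.R0,D.R0,D.R1)
SC (9): <0 2 0 0> <0 2 0 2> <0 2 2 2> <2 0 0 0> <2 0 0 2> <2 0 2 2> <2 2 0 0> <2 2 0 2> <2 2 2 2>
TSO (12): <0 0 0 0> <0 0 0 2> <0 0 2 2> <0 2 0 0> <0 2 0 2> <0 2 2 2> <2 0 0 0> <2 0 0 2> <2 0 2 2> <2 2 0 0> <2 2 0 2> <2 2 2 2>
PSO (12): <0 0 0 0> <0 0 0 2> <0 0 2 2> <0 2 0 0> <0 2 0 2> <0 2 2 2> <2 0 0 0> <2 0 0 2> <2 0 2 2> <2 2 0 0> <2 2 0 2> <2 2 2 2>
target <0 0 2 2> ∈ {TSO,PSO}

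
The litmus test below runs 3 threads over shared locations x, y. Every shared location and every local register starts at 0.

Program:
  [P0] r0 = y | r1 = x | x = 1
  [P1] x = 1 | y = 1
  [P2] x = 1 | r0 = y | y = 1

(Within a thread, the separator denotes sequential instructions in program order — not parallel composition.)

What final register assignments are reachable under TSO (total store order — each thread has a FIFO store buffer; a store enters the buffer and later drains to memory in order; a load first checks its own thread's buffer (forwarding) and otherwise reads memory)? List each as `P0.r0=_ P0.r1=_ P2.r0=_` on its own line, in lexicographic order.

outcome vector order: (P0.r0,P0.r1,P2.r0)
|TSO outcomes| = 6

P0.r0=0 P0.r1=0 P2.r0=0
P0.r0=0 P0.r1=0 P2.r0=1
P0.r0=0 P0.r1=1 P2.r0=0
P0.r0=0 P0.r1=1 P2.r0=1
P0.r0=1 P0.r1=1 P2.r0=0
P0.r0=1 P0.r1=1 P2.r0=1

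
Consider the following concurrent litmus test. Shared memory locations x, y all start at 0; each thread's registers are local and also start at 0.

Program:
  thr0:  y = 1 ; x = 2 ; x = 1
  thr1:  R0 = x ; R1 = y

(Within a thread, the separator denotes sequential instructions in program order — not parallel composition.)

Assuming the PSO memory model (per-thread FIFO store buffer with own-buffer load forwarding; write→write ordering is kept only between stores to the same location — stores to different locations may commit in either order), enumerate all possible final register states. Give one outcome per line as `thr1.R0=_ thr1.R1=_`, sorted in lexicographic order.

outcome vector order: (thr1.R0,thr1.R1)
|PSO outcomes| = 6

thr1.R0=0 thr1.R1=0
thr1.R0=0 thr1.R1=1
thr1.R0=1 thr1.R1=0
thr1.R0=1 thr1.R1=1
thr1.R0=2 thr1.R1=0
thr1.R0=2 thr1.R1=1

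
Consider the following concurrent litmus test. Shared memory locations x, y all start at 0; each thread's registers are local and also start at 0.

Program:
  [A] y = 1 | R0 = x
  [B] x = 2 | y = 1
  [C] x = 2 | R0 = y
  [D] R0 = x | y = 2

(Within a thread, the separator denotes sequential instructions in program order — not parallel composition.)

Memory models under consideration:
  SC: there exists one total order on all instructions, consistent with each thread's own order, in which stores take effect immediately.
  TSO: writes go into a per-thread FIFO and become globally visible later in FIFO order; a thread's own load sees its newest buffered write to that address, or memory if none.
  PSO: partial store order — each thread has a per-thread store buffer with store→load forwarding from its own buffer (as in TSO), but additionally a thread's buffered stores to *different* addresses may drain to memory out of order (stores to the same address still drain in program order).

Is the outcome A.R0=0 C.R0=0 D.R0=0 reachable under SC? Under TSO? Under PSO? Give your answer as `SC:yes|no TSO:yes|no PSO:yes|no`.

SC:no TSO:yes PSO:yes

outcome vector order: (A.R0,C.R0,D.R0)
SC: 10 outcomes — {0/1/0, 0/1/2, 0/2/0, 0/2/2, 2/0/0, 2/0/2, 2/1/0, 2/1/2, 2/2/0, 2/2/2}
TSO: 12 outcomes — {0/0/0, 0/0/2, 0/1/0, 0/1/2, 0/2/0, 0/2/2, 2/0/0, 2/0/2, 2/1/0, 2/1/2, 2/2/0, 2/2/2}
PSO: 12 outcomes — {0/0/0, 0/0/2, 0/1/0, 0/1/2, 0/2/0, 0/2/2, 2/0/0, 2/0/2, 2/1/0, 2/1/2, 2/2/0, 2/2/2}
target 0/0/0 ∈ {TSO,PSO}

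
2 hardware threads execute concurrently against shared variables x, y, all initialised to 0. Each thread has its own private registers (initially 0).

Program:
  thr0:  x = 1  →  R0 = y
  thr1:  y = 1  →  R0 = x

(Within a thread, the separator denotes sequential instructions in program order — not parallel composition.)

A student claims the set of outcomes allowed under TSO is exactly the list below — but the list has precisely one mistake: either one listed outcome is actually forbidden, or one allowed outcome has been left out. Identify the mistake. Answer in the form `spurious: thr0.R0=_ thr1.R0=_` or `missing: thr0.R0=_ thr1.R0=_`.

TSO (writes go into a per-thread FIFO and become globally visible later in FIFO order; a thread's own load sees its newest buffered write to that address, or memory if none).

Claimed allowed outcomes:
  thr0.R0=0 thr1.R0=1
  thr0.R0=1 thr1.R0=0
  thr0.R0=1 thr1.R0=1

outcome vector order: (thr0.R0,thr1.R0)
under TSO → 0/0, 0/1, 1/0, 1/1
TSO∖claimed = {0/0}

missing: thr0.R0=0 thr1.R0=0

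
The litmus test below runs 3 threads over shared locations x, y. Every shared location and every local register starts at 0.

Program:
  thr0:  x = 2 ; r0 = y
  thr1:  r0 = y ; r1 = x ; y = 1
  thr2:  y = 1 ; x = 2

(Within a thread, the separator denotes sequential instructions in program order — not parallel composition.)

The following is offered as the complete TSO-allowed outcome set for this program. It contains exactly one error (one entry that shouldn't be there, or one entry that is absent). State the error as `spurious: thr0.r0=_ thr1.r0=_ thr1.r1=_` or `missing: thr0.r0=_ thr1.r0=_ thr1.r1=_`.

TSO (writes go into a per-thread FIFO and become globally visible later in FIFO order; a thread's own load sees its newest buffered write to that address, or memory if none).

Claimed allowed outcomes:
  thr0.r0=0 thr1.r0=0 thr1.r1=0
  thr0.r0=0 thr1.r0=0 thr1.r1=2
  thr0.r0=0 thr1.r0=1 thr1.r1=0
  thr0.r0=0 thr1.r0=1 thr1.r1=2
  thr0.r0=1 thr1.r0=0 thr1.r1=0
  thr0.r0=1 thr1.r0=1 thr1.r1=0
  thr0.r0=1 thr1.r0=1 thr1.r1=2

outcome vector order: (thr0.r0,thr1.r0,thr1.r1)
under TSO → 000; 002; 010; 012; 100; 102; 110; 112
TSO∖claimed = {102}

missing: thr0.r0=1 thr1.r0=0 thr1.r1=2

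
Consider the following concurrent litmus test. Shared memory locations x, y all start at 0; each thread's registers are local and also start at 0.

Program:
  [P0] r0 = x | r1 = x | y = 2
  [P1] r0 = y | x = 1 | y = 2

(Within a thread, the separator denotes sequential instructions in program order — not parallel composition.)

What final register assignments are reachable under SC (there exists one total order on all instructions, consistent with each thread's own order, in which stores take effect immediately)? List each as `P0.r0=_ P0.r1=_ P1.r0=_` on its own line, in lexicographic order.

P0.r0=0 P0.r1=0 P1.r0=0
P0.r0=0 P0.r1=0 P1.r0=2
P0.r0=0 P0.r1=1 P1.r0=0
P0.r0=1 P0.r1=1 P1.r0=0

outcome vector order: (P0.r0,P0.r1,P1.r0)
|SC outcomes| = 4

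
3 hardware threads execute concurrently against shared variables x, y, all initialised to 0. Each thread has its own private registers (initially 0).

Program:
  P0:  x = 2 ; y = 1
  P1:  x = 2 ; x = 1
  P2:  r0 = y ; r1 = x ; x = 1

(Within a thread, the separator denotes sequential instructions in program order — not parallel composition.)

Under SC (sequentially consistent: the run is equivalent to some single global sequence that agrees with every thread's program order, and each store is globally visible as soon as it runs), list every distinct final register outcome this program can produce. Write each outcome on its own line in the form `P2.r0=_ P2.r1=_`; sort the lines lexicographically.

P2.r0=0 P2.r1=0
P2.r0=0 P2.r1=1
P2.r0=0 P2.r1=2
P2.r0=1 P2.r1=1
P2.r0=1 P2.r1=2

outcome vector order: (P2.r0,P2.r1)
|SC outcomes| = 5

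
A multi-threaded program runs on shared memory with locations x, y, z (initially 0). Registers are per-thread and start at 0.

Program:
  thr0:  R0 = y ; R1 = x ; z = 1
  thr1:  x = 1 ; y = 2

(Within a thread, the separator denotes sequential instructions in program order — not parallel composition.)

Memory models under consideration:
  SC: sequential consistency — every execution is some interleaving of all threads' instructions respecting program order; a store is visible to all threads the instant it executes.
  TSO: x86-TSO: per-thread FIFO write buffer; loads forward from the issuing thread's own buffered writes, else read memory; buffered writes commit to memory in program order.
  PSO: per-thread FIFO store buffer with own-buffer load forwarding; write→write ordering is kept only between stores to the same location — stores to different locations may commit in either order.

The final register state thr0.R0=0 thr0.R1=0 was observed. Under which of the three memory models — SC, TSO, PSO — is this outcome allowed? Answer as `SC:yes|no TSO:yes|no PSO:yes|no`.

outcome vector order: (thr0.R0,thr0.R1)
[SC] allowed = {0/0 0/1 2/1}
[TSO] allowed = {0/0 0/1 2/1}
[PSO] allowed = {0/0 0/1 2/0 2/1}
target 0/0 ∈ {SC,TSO,PSO}

SC:yes TSO:yes PSO:yes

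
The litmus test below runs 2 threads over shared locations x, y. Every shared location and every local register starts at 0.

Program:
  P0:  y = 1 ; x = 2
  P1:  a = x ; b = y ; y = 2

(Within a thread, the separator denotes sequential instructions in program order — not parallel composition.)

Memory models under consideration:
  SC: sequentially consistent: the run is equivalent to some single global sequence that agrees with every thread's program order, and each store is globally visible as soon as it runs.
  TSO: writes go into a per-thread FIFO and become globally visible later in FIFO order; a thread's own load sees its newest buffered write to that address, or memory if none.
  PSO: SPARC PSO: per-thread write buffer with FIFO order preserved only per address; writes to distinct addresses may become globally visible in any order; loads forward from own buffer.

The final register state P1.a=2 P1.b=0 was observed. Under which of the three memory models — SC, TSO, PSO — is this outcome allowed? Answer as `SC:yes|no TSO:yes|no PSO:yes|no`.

SC:no TSO:no PSO:yes

outcome vector order: (P1.a,P1.b)
[SC] allowed = {<0 0>; <0 1>; <2 1>}
[TSO] allowed = {<0 0>; <0 1>; <2 1>}
[PSO] allowed = {<0 0>; <0 1>; <2 0>; <2 1>}
target <2 0> ∈ {PSO}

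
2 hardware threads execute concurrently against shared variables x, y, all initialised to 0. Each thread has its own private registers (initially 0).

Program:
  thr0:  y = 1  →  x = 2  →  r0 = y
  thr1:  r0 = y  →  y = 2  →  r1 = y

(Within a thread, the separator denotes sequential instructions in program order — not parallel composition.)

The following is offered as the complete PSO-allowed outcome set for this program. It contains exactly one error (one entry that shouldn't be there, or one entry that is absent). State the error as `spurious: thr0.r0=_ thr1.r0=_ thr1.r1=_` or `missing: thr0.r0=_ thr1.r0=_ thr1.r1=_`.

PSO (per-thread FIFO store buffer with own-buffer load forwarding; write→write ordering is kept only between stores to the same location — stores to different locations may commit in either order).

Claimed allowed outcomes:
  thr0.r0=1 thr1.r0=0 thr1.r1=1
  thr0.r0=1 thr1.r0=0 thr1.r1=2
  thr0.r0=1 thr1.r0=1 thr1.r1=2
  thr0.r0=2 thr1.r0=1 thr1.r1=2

outcome vector order: (thr0.r0,thr1.r0,thr1.r1)
[PSO] allowed = {<1 0 1>; <1 0 2>; <1 1 2>; <2 0 2>; <2 1 2>}
PSO∖claimed = {<2 0 2>}

missing: thr0.r0=2 thr1.r0=0 thr1.r1=2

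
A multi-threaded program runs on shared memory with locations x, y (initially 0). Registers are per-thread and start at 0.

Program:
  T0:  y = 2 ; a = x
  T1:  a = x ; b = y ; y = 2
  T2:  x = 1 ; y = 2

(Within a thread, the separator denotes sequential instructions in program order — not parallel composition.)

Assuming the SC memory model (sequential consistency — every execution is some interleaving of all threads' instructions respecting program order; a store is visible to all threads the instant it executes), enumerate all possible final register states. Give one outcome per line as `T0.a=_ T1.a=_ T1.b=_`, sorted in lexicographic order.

T0.a=0 T1.a=0 T1.b=0
T0.a=0 T1.a=0 T1.b=2
T0.a=0 T1.a=1 T1.b=2
T0.a=1 T1.a=0 T1.b=0
T0.a=1 T1.a=0 T1.b=2
T0.a=1 T1.a=1 T1.b=0
T0.a=1 T1.a=1 T1.b=2

outcome vector order: (T0.a,T1.a,T1.b)
|SC outcomes| = 7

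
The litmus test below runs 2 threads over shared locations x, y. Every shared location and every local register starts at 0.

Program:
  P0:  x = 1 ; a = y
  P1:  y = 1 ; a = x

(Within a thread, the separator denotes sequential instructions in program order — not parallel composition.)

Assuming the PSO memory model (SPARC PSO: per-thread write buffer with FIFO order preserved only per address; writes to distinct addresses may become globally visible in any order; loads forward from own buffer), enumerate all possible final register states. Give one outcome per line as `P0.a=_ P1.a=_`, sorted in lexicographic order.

outcome vector order: (P0.a,P1.a)
|PSO outcomes| = 4

P0.a=0 P1.a=0
P0.a=0 P1.a=1
P0.a=1 P1.a=0
P0.a=1 P1.a=1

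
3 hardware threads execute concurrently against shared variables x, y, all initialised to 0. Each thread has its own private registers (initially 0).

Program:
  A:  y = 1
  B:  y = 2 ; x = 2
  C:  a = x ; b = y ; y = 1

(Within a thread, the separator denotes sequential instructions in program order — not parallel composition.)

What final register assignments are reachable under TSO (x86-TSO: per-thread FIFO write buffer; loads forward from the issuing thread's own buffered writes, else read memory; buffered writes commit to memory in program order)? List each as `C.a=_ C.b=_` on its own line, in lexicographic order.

C.a=0 C.b=0
C.a=0 C.b=1
C.a=0 C.b=2
C.a=2 C.b=1
C.a=2 C.b=2

outcome vector order: (C.a,C.b)
|TSO outcomes| = 5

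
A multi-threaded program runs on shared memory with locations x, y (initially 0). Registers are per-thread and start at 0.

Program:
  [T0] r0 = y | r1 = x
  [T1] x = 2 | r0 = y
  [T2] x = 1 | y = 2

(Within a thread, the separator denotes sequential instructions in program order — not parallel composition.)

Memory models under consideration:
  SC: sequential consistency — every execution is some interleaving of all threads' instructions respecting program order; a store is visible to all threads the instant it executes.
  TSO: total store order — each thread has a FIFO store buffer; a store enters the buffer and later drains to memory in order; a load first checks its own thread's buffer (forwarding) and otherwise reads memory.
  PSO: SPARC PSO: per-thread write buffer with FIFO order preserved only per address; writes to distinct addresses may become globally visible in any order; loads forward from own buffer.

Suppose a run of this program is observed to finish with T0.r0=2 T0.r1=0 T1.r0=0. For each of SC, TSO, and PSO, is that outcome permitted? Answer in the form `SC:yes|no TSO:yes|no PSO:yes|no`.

SC:no TSO:no PSO:yes

outcome vector order: (T0.r0,T0.r1,T1.r0)
[SC] allowed = {0/0/0, 0/0/2, 0/1/0, 0/1/2, 0/2/0, 0/2/2, 2/1/0, 2/1/2, 2/2/0, 2/2/2}
[TSO] allowed = {0/0/0, 0/0/2, 0/1/0, 0/1/2, 0/2/0, 0/2/2, 2/1/0, 2/1/2, 2/2/0, 2/2/2}
[PSO] allowed = {0/0/0, 0/0/2, 0/1/0, 0/1/2, 0/2/0, 0/2/2, 2/0/0, 2/0/2, 2/1/0, 2/1/2, 2/2/0, 2/2/2}
target 2/0/0 ∈ {PSO}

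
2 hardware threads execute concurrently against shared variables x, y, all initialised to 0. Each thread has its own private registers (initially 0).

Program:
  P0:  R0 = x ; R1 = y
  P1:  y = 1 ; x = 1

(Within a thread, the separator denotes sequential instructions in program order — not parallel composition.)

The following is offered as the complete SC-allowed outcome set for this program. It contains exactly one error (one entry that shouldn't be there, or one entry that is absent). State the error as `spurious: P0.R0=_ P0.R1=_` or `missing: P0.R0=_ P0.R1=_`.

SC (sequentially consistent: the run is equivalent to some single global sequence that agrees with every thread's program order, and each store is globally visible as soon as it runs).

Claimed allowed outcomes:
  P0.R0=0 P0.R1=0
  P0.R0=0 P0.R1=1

outcome vector order: (P0.R0,P0.R1)
under SC → 0/0; 0/1; 1/1
SC∖claimed = {1/1}

missing: P0.R0=1 P0.R1=1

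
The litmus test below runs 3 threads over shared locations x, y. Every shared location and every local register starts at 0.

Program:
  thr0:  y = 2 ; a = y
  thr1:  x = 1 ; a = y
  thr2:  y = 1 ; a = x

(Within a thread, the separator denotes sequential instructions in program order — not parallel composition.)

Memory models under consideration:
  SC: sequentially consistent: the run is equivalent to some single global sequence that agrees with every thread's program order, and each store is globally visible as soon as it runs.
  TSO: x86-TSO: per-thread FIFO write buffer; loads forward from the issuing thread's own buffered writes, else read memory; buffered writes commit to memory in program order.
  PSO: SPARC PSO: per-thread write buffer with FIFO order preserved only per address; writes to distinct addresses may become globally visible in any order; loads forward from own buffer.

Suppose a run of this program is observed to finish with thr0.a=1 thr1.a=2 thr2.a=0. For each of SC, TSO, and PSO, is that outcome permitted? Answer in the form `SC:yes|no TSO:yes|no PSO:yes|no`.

outcome vector order: (thr0.a,thr1.a,thr2.a)
SC: 9 outcomes — {1/0/1; 1/1/0; 1/1/1; 1/2/1; 2/0/1; 2/1/0; 2/1/1; 2/2/0; 2/2/1}
TSO: 12 outcomes — {1/0/0; 1/0/1; 1/1/0; 1/1/1; 1/2/0; 1/2/1; 2/0/0; 2/0/1; 2/1/0; 2/1/1; 2/2/0; 2/2/1}
PSO: 12 outcomes — {1/0/0; 1/0/1; 1/1/0; 1/1/1; 1/2/0; 1/2/1; 2/0/0; 2/0/1; 2/1/0; 2/1/1; 2/2/0; 2/2/1}
target 1/2/0 ∈ {TSO,PSO}

SC:no TSO:yes PSO:yes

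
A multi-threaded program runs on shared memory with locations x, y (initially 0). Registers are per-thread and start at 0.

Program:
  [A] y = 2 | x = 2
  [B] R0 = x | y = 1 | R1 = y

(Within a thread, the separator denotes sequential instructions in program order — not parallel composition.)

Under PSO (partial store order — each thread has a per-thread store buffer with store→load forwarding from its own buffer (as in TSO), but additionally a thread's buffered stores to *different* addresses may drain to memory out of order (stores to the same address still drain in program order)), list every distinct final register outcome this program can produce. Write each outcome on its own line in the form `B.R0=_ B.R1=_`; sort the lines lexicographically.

outcome vector order: (B.R0,B.R1)
|PSO outcomes| = 4

B.R0=0 B.R1=1
B.R0=0 B.R1=2
B.R0=2 B.R1=1
B.R0=2 B.R1=2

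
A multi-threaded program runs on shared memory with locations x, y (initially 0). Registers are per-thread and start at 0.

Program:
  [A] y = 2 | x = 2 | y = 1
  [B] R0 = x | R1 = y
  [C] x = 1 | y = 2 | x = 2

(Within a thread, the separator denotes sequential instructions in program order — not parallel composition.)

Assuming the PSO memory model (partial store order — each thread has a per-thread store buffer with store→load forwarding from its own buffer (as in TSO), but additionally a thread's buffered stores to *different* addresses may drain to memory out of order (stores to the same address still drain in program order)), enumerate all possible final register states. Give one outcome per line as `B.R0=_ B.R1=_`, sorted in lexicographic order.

outcome vector order: (B.R0,B.R1)
|PSO outcomes| = 9

B.R0=0 B.R1=0
B.R0=0 B.R1=1
B.R0=0 B.R1=2
B.R0=1 B.R1=0
B.R0=1 B.R1=1
B.R0=1 B.R1=2
B.R0=2 B.R1=0
B.R0=2 B.R1=1
B.R0=2 B.R1=2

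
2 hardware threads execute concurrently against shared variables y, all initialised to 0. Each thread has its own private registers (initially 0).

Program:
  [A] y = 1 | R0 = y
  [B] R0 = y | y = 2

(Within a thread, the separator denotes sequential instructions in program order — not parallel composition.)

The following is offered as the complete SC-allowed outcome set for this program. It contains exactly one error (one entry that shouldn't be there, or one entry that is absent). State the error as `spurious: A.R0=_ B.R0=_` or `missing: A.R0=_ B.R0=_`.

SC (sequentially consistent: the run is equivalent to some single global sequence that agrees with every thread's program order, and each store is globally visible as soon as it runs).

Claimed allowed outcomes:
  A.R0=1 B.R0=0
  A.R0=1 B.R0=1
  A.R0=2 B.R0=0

missing: A.R0=2 B.R0=1

outcome vector order: (A.R0,B.R0)
SC: 4 outcomes — {10, 11, 20, 21}
SC∖claimed = {21}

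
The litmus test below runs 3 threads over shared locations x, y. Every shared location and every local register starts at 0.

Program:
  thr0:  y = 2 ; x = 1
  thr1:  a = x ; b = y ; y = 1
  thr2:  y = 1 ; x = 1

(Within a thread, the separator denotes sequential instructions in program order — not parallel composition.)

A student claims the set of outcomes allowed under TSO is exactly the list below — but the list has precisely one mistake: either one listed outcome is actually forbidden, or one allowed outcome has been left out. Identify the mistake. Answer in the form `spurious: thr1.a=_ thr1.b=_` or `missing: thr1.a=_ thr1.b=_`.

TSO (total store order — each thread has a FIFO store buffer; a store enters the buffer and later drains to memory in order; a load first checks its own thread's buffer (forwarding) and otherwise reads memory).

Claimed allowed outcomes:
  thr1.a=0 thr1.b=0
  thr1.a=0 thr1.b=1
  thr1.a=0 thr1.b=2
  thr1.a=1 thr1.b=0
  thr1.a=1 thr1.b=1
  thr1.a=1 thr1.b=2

outcome vector order: (thr1.a,thr1.b)
TSO (5): <0 0>, <0 1>, <0 2>, <1 1>, <1 2>
claimed∖TSO = {<1 0>}

spurious: thr1.a=1 thr1.b=0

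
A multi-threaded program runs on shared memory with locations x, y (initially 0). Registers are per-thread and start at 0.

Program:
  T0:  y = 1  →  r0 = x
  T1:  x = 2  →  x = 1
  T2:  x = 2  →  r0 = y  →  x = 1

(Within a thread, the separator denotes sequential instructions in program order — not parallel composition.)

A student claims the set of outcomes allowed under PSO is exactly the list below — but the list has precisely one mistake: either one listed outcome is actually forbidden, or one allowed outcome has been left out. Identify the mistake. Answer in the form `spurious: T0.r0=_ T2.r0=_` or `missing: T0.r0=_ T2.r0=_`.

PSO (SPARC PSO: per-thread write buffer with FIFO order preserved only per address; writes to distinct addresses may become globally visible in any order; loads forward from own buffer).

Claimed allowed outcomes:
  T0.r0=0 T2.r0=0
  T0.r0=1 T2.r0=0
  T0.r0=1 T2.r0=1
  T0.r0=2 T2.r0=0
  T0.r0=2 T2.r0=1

outcome vector order: (T0.r0,T2.r0)
PSO (6): 00 01 10 11 20 21
PSO∖claimed = {01}

missing: T0.r0=0 T2.r0=1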